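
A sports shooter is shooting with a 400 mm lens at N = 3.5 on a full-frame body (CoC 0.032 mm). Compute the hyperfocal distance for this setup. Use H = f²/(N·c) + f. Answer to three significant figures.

Hyperfocal distance H = f²/(N·c) + f = 400²/(3.5 × 0.032) + 400 = 160000/0.112 + 400 ≈ 1428971.4 mm ≈ 1430 m.

1430 m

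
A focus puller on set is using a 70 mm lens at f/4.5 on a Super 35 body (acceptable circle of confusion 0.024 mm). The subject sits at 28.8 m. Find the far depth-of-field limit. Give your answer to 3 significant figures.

78.5 m

Hyperfocal distance H = f²/(N·c) + f = 70²/(4.5 × 0.024) + 70 = 4900/0.108 + 70 ≈ 45440.4 mm ≈ 45.44 m.
Far limit Df = s·(H − f)/(H − s) = 28800 × (45440.4 − 70) / (45440.4 − 28800) = 28800 × 45370.4 / 16640.4 ≈ 78524 mm ≈ 78.5 m.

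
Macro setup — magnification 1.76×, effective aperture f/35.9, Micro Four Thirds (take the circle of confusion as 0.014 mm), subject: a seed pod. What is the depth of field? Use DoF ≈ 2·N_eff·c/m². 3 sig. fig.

At magnification m, DoF ≈ 2·N_eff·c/m² = 2 × 35.9 × 0.014 / 1.76² = 1.005 / 3.098 ≈ 0.325 mm.

0.325 mm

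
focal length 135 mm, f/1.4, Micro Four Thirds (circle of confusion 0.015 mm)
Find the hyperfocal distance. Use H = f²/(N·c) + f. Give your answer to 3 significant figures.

Hyperfocal distance H = f²/(N·c) + f = 135²/(1.4 × 0.015) + 135 = 18225/0.021 + 135 ≈ 867992.1 mm ≈ 868 m.

868 m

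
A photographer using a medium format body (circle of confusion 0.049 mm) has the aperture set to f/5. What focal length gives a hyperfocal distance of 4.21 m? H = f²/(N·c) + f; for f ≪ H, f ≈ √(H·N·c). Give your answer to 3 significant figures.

From H = f²/(N·c) + f, with f ≪ H: f ≈ √(H·N·c) = √(4210 × 5 × 0.049) = √1031.5 ≈ 32.12 mm.
Exact: f² + N·c·f − N·c·H = 0 ⇒ f = (−N·c + √((N·c)² + 4·N·c·H))/2 = (−0.245 + √4125.9)/2 ≈ 31.994 mm ≈ 32.0 mm.

32.0 mm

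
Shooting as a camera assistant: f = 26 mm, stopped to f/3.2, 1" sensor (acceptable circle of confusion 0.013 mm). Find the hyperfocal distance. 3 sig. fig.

16.3 m

Hyperfocal distance H = f²/(N·c) + f = 26²/(3.2 × 0.013) + 26 = 676/0.0416 + 26 ≈ 16276.0 mm ≈ 16.3 m.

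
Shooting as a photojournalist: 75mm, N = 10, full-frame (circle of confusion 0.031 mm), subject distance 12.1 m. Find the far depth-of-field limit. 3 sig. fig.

35.9 m

Hyperfocal distance H = f²/(N·c) + f = 75²/(10 × 0.031) + 75 = 5625/0.31 + 75 ≈ 18220.2 mm ≈ 18.22 m.
Far limit Df = s·(H − f)/(H − s) = 12100 × (18220.2 − 75) / (18220.2 − 12100) = 12100 × 18145.2 / 6120.2 ≈ 35874 mm ≈ 35.9 m.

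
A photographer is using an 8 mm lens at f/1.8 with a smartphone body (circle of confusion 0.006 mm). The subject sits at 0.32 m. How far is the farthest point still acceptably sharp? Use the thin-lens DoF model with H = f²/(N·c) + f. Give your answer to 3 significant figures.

338 mm

Hyperfocal distance H = f²/(N·c) + f = 8²/(1.8 × 0.006) + 8 = 64/0.0108 + 8 ≈ 5933.9 mm ≈ 5.934 m.
Far limit Df = s·(H − f)/(H − s) = 320 × (5933.9 − 8) / (5933.9 − 320) = 320 × 5925.9 / 5613.9 ≈ 337.78 mm.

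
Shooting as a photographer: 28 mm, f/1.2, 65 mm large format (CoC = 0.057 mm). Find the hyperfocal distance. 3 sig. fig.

11.5 m

Hyperfocal distance H = f²/(N·c) + f = 28²/(1.2 × 0.057) + 28 = 784/0.0684 + 28 ≈ 11490.0 mm ≈ 11.5 m.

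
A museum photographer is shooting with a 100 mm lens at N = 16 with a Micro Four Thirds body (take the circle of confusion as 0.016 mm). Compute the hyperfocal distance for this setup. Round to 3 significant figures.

Hyperfocal distance H = f²/(N·c) + f = 100²/(16 × 0.016) + 100 = 10000/0.256 + 100 ≈ 39162.5 mm ≈ 39.2 m.

39.2 m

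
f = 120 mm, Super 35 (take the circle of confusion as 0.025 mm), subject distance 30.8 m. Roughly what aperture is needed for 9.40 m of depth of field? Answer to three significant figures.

f/2.80

Write h = H − f = f²/(N·c). The thin-lens limits are Dn = s·h/(h + (s−f)) and Df = s·h/(h − (s−f)), so DoF = Df − Dn = 2·s·(s−f)·h / (h² − (s−f)²).
That is a quadratic in h: DoF·h² − 2·s·(s−f)·h − DoF·(s−f)² = 0 ⇒ h = (s−f)·(s + √(s² + DoF²)) / DoF = 30680 × (30800 + √(30800² + 9400²)) / 9400 = 30680 × (30800 + 32202.5) / 9400 ≈ 205629 mm.
Then N = f²/(c·h) = 120² / (0.025 × 205629) = 14400 / 5140.7 ≈ 2.80.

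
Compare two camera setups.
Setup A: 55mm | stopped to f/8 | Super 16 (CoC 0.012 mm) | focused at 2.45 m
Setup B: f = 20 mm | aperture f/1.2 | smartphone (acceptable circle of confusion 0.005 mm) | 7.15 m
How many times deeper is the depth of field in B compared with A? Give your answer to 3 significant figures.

4.13

Setup A: H = 55²/(8×0.012) + 55 ≈ 31565.4 mm; DoF = Df − Dn = 2651.53 − 2276.94 ≈ 374.59 mm.
Setup B: H = 20²/(1.2×0.005) + 20 ≈ 66686.7 mm; DoF = Df − Dn = 8006.3 − 6459.2 ≈ 1547.1 mm.
Ratio = 1547.1 / 374.59 ≈ 4.13.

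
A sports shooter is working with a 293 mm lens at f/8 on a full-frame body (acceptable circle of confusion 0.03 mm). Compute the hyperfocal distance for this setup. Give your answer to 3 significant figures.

Hyperfocal distance H = f²/(N·c) + f = 293²/(8 × 0.03) + 293 = 85849/0.24 + 293 ≈ 357997.2 mm ≈ 358 m.

358 m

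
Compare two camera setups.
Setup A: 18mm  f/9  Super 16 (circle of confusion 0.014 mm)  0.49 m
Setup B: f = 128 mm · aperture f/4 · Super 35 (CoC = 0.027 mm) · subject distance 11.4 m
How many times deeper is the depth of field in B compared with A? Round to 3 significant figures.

9.15

Setup A: H = 18²/(9×0.014) + 18 ≈ 2589.4 mm; DoF = Df − Dn = 600.16 − 414.01 ≈ 186.15 mm.
Setup B: H = 128²/(4×0.027) + 128 ≈ 151831.7 mm; DoF = Df − Dn = 12315.0 − 10611.5 ≈ 1703.5 mm.
Ratio = 1703.5 / 186.15 ≈ 9.15.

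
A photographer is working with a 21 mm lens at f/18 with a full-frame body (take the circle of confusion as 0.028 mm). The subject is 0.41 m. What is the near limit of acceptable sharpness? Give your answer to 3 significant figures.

Hyperfocal distance H = f²/(N·c) + f = 21²/(18 × 0.028) + 21 = 441/0.504 + 21 ≈ 896.0 mm ≈ 0.896 m.
Near limit Dn = s·(H − f)/(H + s − 2f) = 410 × (896.0 − 21) / (896.0 + 410 − 2 × 21) = 410 × 875.0 / 1264.0 ≈ 283.82 mm.

284 mm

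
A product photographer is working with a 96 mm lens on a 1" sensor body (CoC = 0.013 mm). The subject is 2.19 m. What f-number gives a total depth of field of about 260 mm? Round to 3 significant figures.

Write h = H − f = f²/(N·c). The thin-lens limits are Dn = s·h/(h + (s−f)) and Df = s·h/(h − (s−f)), so DoF = Df − Dn = 2·s·(s−f)·h / (h² − (s−f)²).
That is a quadratic in h: DoF·h² − 2·s·(s−f)·h − DoF·(s−f)² = 0 ⇒ h = (s−f)·(s + √(s² + DoF²)) / DoF = 2094 × (2190 + √(2190² + 260²)) / 260 = 2094 × (2190 + 2205.38) / 260 ≈ 35400 mm.
Then N = f²/(c·h) = 96² / (0.013 × 35400) = 9216 / 460.20 ≈ 20.

f/20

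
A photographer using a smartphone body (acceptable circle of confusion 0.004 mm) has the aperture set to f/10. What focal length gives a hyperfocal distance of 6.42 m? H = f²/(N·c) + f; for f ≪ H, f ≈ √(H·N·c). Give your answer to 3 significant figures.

From H = f²/(N·c) + f, with f ≪ H: f ≈ √(H·N·c) = √(6420 × 10 × 0.004) = √256.80 ≈ 16.02 mm.
The +f correction barely moves this — solving exactly, f² + N·c·f − N·c·H = 0 ⇒ f = (−N·c + √((N·c)² + 4·N·c·H))/2 = (−0.04 + √1027.2)/2 ≈ 16.005 mm, so f ≈ 16.0 mm.

16.0 mm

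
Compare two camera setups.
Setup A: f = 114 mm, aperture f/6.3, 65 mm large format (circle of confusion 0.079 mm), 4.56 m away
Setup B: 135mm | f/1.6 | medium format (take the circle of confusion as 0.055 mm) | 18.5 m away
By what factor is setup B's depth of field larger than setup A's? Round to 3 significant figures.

2.07

Setup A: H = 114²/(6.3×0.079) + 114 ≈ 26226.1 mm; DoF = Df − Dn = 5495.7 − 3896.6 ≈ 1599.1 mm.
Setup B: H = 135²/(1.6×0.055) + 135 ≈ 207237.3 mm; DoF = Df − Dn = 20300.1 − 16993.1 ≈ 3307.0 mm.
Ratio = 3307.0 / 1599.1 ≈ 2.07.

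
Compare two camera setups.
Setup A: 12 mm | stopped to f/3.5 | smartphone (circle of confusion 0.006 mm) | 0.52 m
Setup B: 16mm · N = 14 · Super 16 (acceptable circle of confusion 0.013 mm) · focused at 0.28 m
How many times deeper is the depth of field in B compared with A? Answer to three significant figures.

1.41

Setup A: H = 12²/(3.5×0.006) + 12 ≈ 6869.1 mm; DoF = Df − Dn = 561.606 − 484.134 ≈ 77.472 mm.
Setup B: H = 16²/(14×0.013) + 16 ≈ 1422.6 mm; DoF = Df − Dn = 344.69 − 235.75 ≈ 108.94 mm.
Ratio = 108.94 / 77.472 ≈ 1.41.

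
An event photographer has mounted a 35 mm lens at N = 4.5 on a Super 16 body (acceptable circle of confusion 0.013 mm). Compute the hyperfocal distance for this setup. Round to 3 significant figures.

Hyperfocal distance H = f²/(N·c) + f = 35²/(4.5 × 0.013) + 35 = 1225/0.0585 + 35 ≈ 20975.2 mm ≈ 21.0 m.

21.0 m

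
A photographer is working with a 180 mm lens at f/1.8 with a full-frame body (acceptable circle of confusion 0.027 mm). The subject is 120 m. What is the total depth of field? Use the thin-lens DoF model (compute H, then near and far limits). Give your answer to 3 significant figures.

44.6 m

Hyperfocal distance H = f²/(N·c) + f = 180²/(1.8 × 0.027) + 180 = 32400/0.0486 + 180 ≈ 666846.7 mm ≈ 666.8 m.
Near limit Dn = s·(H − f)/(H + s − 2f) = 120000 × (666846.7 − 180) / (666846.7 + 120000 − 2 × 180) = 120000 × 666666.7 / 786486.7 ≈ 101718 mm.
Far limit Df = s·(H − f)/(H − s) = 120000 × (666846.7 − 180) / (666846.7 − 120000) = 120000 × 666666.7 / 546846.7 ≈ 146293 mm.
Depth of field = Df − Dn = 146293 − 101718 ≈ 44575 mm ≈ 44.6 m.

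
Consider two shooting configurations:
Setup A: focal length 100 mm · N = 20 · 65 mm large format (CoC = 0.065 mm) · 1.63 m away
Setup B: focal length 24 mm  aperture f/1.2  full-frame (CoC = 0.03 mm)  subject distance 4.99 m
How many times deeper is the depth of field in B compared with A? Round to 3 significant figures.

Setup A: H = 100²/(20×0.065) + 100 ≈ 7792.3 mm; DoF = Df − Dn = 2034.70 − 1359.58 ≈ 675.12 mm.
Setup B: H = 24²/(1.2×0.03) + 24 ≈ 16024.0 mm; DoF = Df − Dn = 7235.8 − 3808.1 ≈ 3427.7 mm.
Ratio = 3427.7 / 675.12 ≈ 5.08.

5.08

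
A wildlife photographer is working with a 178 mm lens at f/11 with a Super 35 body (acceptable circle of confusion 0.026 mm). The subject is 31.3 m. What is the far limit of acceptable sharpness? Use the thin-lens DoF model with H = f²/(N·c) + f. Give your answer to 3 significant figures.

Hyperfocal distance H = f²/(N·c) + f = 178²/(11 × 0.026) + 178 = 31684/0.286 + 178 ≈ 110961.2 mm ≈ 111.0 m.
Far limit Df = s·(H − f)/(H − s) = 31300 × (110961.2 − 178) / (110961.2 − 31300) = 31300 × 110783.2 / 79661.2 ≈ 43528 mm ≈ 43.5 m.

43.5 m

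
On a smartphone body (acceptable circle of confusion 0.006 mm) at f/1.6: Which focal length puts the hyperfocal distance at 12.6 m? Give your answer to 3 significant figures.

From H = f²/(N·c) + f, with f ≪ H: f ≈ √(H·N·c) = √(12600 × 1.6 × 0.006) = √120.96 ≈ 11.00 mm.
The +f correction barely moves this — solving exactly, f² + N·c·f − N·c·H = 0 ⇒ f = (−N·c + √((N·c)² + 4·N·c·H))/2 = (−0.0096 + √483.84)/2 ≈ 10.993 mm, so f ≈ 11.0 mm.

11.0 mm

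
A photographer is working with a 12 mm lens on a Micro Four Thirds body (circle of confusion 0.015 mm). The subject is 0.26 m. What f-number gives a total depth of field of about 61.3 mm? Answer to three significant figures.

f/4.50

Write h = H − f = f²/(N·c). The thin-lens limits are Dn = s·h/(h + (s−f)) and Df = s·h/(h − (s−f)), so DoF = Df − Dn = 2·s·(s−f)·h / (h² − (s−f)²).
That is a quadratic in h: DoF·h² − 2·s·(s−f)·h − DoF·(s−f)² = 0 ⇒ h = (s−f)·(s + √(s² + DoF²)) / DoF = 248 × (260 + √(260² + 61.3²)) / 61.3 = 248 × (260 + 267.129) / 61.3 ≈ 2132.6 mm.
Then N = f²/(c·h) = 12² / (0.015 × 2132.6) = 144 / 31.989 ≈ 4.50.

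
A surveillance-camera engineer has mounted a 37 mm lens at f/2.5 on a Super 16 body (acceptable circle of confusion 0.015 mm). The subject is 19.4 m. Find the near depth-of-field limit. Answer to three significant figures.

Hyperfocal distance H = f²/(N·c) + f = 37²/(2.5 × 0.015) + 37 = 1369/0.0375 + 37 ≈ 36543.7 mm ≈ 36.54 m.
Near limit Dn = s·(H − f)/(H + s − 2f) = 19400 × (36543.7 − 37) / (36543.7 + 19400 − 2 × 37) = 19400 × 36506.7 / 55869.7 ≈ 12676 mm ≈ 12.7 m.

12.7 m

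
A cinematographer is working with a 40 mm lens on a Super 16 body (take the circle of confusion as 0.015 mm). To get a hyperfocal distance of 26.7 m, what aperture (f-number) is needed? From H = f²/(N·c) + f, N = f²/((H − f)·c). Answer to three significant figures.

Rearrange H = f²/(N·c) + f for N: N = f² / ((H − f)·c).
N = 40² / ((26700 − 40) × 0.015) = 1600 / 399.9 ≈ 4.

f/4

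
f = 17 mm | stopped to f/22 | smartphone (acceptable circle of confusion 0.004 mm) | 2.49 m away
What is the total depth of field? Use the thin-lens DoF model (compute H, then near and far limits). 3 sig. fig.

8.66 m

Hyperfocal distance H = f²/(N·c) + f = 17²/(22 × 0.004) + 17 = 289/0.088 + 17 ≈ 3301.1 mm ≈ 3.301 m.
Near limit Dn = s·(H − f)/(H + s − 2f) = 2490 × (3301.1 − 17) / (3301.1 + 2490 − 2 × 17) = 2490 × 3284.1 / 5757.1 ≈ 1420.4 mm.
Far limit Df = s·(H − f)/(H − s) = 2490 × (3301.1 − 17) / (3301.1 − 2490) = 2490 × 3284.1 / 811.1 ≈ 10082.0 mm.
Depth of field = Df − Dn = 10082.0 − 1420.4 ≈ 8661.6 mm ≈ 8.66 m.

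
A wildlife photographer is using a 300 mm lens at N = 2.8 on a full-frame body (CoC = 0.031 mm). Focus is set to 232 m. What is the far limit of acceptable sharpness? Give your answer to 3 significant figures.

Hyperfocal distance H = f²/(N·c) + f = 300²/(2.8 × 0.031) + 300 = 90000/0.0868 + 300 ≈ 1037166.4 mm ≈ 1037 m.
Far limit Df = s·(H − f)/(H − s) = 232000 × (1037166.4 − 300) / (1037166.4 − 232000) = 232000 × 1036866.4 / 805166.4 ≈ 298762 mm ≈ 299 m.

299 m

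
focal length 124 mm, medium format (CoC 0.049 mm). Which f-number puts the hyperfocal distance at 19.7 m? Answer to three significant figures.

f/16

Rearrange H = f²/(N·c) + f for N: N = f² / ((H − f)·c).
N = 124² / ((19700 − 124) × 0.049) = 15376 / 959.2 ≈ 16.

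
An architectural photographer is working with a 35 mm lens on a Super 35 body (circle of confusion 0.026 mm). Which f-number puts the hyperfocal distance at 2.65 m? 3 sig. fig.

Rearrange H = f²/(N·c) + f for N: N = f² / ((H − f)·c).
N = 35² / ((2650 − 35) × 0.026) = 1225 / 67.99 ≈ 18.

f/18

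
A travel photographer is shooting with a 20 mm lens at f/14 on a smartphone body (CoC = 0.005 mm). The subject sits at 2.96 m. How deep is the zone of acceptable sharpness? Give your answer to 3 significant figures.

Hyperfocal distance H = f²/(N·c) + f = 20²/(14 × 0.005) + 20 = 400/0.07 + 20 ≈ 5734.3 mm ≈ 5.734 m.
Near limit Dn = s·(H − f)/(H + s − 2f) = 2960 × (5734.3 − 20) / (5734.3 + 2960 − 2 × 20) = 2960 × 5714.3 / 8654.3 ≈ 1954.4 mm.
Far limit Df = s·(H − f)/(H − s) = 2960 × (5734.3 − 20) / (5734.3 − 2960) = 2960 × 5714.3 / 2774.3 ≈ 6096.8 mm.
Depth of field = Df − Dn = 6096.8 − 1954.4 ≈ 4142.4 mm ≈ 4.14 m.

4.14 m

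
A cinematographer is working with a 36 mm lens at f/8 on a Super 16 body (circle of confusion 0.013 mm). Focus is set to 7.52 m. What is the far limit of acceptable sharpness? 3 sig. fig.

18.8 m

Hyperfocal distance H = f²/(N·c) + f = 36²/(8 × 0.013) + 36 = 1296/0.104 + 36 ≈ 12497.5 mm ≈ 12.50 m.
Far limit Df = s·(H − f)/(H − s) = 7520 × (12497.5 − 36) / (12497.5 − 7520) = 7520 × 12461.5 / 4977.5 ≈ 18827 mm ≈ 18.8 m.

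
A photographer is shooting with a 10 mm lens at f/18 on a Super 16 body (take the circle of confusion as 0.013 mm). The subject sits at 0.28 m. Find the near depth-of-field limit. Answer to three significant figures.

Hyperfocal distance H = f²/(N·c) + f = 10²/(18 × 0.013) + 10 = 100/0.234 + 10 ≈ 437.4 mm ≈ 0.437 m.
Near limit Dn = s·(H − f)/(H + s − 2f) = 280 × (437.4 − 10) / (437.4 + 280 − 2 × 10) = 280 × 427.4 / 697.4 ≈ 171.59 mm.

172 mm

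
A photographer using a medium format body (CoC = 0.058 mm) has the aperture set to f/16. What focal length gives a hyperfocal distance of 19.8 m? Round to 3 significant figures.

From H = f²/(N·c) + f, with f ≪ H: f ≈ √(H·N·c) = √(19800 × 16 × 0.058) = √18374 ≈ 135.6 mm.
Exact: f² + N·c·f − N·c·H = 0 ⇒ f = (−N·c + √((N·c)² + 4·N·c·H))/2 = (−0.928 + √73498)/2 ≈ 135.09 mm ≈ 135 mm.

135 mm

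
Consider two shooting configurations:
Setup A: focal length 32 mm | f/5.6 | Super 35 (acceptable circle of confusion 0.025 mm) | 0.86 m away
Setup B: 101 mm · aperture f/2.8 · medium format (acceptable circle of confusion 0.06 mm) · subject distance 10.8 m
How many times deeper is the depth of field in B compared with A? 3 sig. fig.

19.9

Setup A: H = 32²/(5.6×0.025) + 32 ≈ 7346.3 mm; DoF = Df − Dn = 969.78 − 772.55 ≈ 197.23 mm.
Setup B: H = 101²/(2.8×0.06) + 101 ≈ 60821.2 mm; DoF = Df − Dn = 13110.0 − 9182.1 ≈ 3927.9 mm.
Ratio = 3927.9 / 197.23 ≈ 19.9.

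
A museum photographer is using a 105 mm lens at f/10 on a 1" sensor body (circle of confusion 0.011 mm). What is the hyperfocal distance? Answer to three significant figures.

Hyperfocal distance H = f²/(N·c) + f = 105²/(10 × 0.011) + 105 = 11025/0.11 + 105 ≈ 100332.3 mm ≈ 100 m.

100 m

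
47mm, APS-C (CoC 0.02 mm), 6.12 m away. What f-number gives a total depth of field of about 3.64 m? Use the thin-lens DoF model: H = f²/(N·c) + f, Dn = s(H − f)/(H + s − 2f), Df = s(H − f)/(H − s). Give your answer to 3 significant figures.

Write h = H − f = f²/(N·c). The thin-lens limits are Dn = s·h/(h + (s−f)) and Df = s·h/(h − (s−f)), so DoF = Df − Dn = 2·s·(s−f)·h / (h² − (s−f)²).
That is a quadratic in h: DoF·h² − 2·s·(s−f)·h − DoF·(s−f)² = 0 ⇒ h = (s−f)·(s + √(s² + DoF²)) / DoF = 6073 × (6120 + √(6120² + 3640²)) / 3640 = 6073 × (6120 + 7120.67) / 3640 ≈ 22091 mm.
Then N = f²/(c·h) = 47² / (0.02 × 22091) = 2209 / 441.82 ≈ 5.

f/5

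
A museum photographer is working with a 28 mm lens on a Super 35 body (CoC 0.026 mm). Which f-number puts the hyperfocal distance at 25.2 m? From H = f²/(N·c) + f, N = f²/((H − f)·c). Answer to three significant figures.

f/1.20

Rearrange H = f²/(N·c) + f for N: N = f² / ((H − f)·c).
N = 28² / ((25200 − 28) × 0.026) = 784 / 654.5 ≈ 1.20.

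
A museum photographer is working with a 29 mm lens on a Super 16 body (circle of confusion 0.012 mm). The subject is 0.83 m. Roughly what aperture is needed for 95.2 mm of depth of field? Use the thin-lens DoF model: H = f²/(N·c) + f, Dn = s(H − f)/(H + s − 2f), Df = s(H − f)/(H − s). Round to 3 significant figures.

f/5

Write h = H − f = f²/(N·c). The thin-lens limits are Dn = s·h/(h + (s−f)) and Df = s·h/(h − (s−f)), so DoF = Df − Dn = 2·s·(s−f)·h / (h² − (s−f)²).
That is a quadratic in h: DoF·h² − 2·s·(s−f)·h − DoF·(s−f)² = 0 ⇒ h = (s−f)·(s + √(s² + DoF²)) / DoF = 801 × (830 + √(830² + 95.2²)) / 95.2 = 801 × (830 + 835.442) / 95.2 ≈ 14013 mm.
Then N = f²/(c·h) = 29² / (0.012 × 14013) = 841 / 168.15 ≈ 5.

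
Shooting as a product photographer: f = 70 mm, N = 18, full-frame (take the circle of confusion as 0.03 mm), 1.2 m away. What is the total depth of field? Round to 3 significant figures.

Hyperfocal distance H = f²/(N·c) + f = 70²/(18 × 0.03) + 70 = 4900/0.54 + 70 ≈ 9144.1 mm ≈ 9.144 m.
Near limit Dn = s·(H − f)/(H + s − 2f) = 1200 × (9144.1 − 70) / (9144.1 + 1200 − 2 × 70) = 1200 × 9074.1 / 10204.1 ≈ 1067.11 mm.
Far limit Df = s·(H − f)/(H − s) = 1200 × (9144.1 − 70) / (9144.1 − 1200) = 1200 × 9074.1 / 7944.1 ≈ 1370.69 mm.
Depth of field = Df − Dn = 1370.69 − 1067.11 ≈ 303.58 mm.

304 mm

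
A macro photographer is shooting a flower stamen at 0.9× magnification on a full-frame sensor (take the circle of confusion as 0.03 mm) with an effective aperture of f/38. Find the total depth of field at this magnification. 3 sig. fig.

2.81 mm

At magnification m, DoF ≈ 2·N_eff·c/m² = 2 × 38 × 0.03 / 0.9² = 2.28 / 0.81 ≈ 2.81 mm.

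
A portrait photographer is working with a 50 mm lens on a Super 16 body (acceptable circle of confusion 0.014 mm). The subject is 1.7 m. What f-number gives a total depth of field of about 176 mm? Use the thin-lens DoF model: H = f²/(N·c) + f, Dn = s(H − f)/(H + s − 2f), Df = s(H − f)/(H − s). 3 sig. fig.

f/5.59

Write h = H − f = f²/(N·c). The thin-lens limits are Dn = s·h/(h + (s−f)) and Df = s·h/(h − (s−f)), so DoF = Df − Dn = 2·s·(s−f)·h / (h² − (s−f)²).
That is a quadratic in h: DoF·h² − 2·s·(s−f)·h − DoF·(s−f)² = 0 ⇒ h = (s−f)·(s + √(s² + DoF²)) / DoF = 1650 × (1700 + √(1700² + 176²)) / 176 = 1650 × (1700 + 1709.09) / 176 ≈ 31960 mm.
Then N = f²/(c·h) = 50² / (0.014 × 31960) = 2500 / 447.44 ≈ 5.59.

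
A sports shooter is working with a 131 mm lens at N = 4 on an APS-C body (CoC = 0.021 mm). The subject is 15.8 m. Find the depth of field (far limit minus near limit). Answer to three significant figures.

2.44 m

Hyperfocal distance H = f²/(N·c) + f = 131²/(4 × 0.021) + 131 = 17161/0.084 + 131 ≈ 204428.6 mm ≈ 204.4 m.
Near limit Dn = s·(H − f)/(H + s − 2f) = 15800 × (204428.6 − 131) / (204428.6 + 15800 − 2 × 131) = 15800 × 204297.6 / 219966.6 ≈ 14674.5 mm.
Far limit Df = s·(H − f)/(H − s) = 15800 × (204428.6 − 131) / (204428.6 − 15800) = 15800 × 204297.6 / 188628.6 ≈ 17112.5 mm.
Depth of field = Df − Dn = 17112.5 − 14674.5 ≈ 2438.0 mm ≈ 2.44 m.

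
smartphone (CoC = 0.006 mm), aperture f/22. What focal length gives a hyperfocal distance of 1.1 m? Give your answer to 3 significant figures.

From H = f²/(N·c) + f, with f ≪ H: f ≈ √(H·N·c) = √(1100 × 22 × 0.006) = √145.20 ≈ 12.05 mm.
Exact: f² + N·c·f − N·c·H = 0 ⇒ f = (−N·c + √((N·c)² + 4·N·c·H))/2 = (−0.132 + √580.82)/2 ≈ 11.984 mm ≈ 12.0 mm.

12.0 mm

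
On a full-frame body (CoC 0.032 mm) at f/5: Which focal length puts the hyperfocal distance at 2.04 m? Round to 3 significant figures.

18.0 mm

From H = f²/(N·c) + f, with f ≪ H: f ≈ √(H·N·c) = √(2040 × 5 × 0.032) = √326.40 ≈ 18.07 mm.
Exact: f² + N·c·f − N·c·H = 0 ⇒ f = (−N·c + √((N·c)² + 4·N·c·H))/2 = (−0.16 + √1305.6)/2 ≈ 17.987 mm ≈ 18.0 mm.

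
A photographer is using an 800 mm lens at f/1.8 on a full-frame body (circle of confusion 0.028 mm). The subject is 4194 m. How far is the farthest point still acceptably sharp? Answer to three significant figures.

Hyperfocal distance H = f²/(N·c) + f = 800²/(1.8 × 0.028) + 800 = 640000/0.0504 + 800 ≈ 12699212.7 mm ≈ 12699 m.
Far limit Df = s·(H − f)/(H − s) = 4194000 × (12699212.7 − 800) / (12699212.7 − 4194000) = 4194000 × 12698412.7 / 8505212.7 ≈ 6261706 mm ≈ 6260 m.

6260 m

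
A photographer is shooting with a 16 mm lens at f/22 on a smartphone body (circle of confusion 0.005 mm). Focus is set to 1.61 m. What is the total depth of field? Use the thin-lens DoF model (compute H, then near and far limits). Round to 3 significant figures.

4.15 m

Hyperfocal distance H = f²/(N·c) + f = 16²/(22 × 0.005) + 16 = 256/0.11 + 16 ≈ 2343.3 mm ≈ 2.343 m.
Near limit Dn = s·(H − f)/(H + s − 2f) = 1610 × (2343.3 − 16) / (2343.3 + 1610 − 2 × 16) = 1610 × 2327.3 / 3921.3 ≈ 955.5 mm.
Far limit Df = s·(H − f)/(H − s) = 1610 × (2343.3 − 16) / (2343.3 − 1610) = 1610 × 2327.3 / 733.3 ≈ 5109.8 mm.
Depth of field = Df − Dn = 5109.8 − 955.5 ≈ 4154.3 mm ≈ 4.15 m.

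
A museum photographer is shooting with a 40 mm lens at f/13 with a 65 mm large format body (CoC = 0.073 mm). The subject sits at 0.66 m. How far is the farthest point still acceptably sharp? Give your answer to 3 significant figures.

Hyperfocal distance H = f²/(N·c) + f = 40²/(13 × 0.073) + 40 = 1600/0.949 + 40 ≈ 1726.0 mm ≈ 1.726 m.
Far limit Df = s·(H − f)/(H − s) = 660 × (1726.0 − 40) / (1726.0 − 660) = 660 × 1686.0 / 1066.0 ≈ 1043.9 mm ≈ 1.04 m.

1.04 m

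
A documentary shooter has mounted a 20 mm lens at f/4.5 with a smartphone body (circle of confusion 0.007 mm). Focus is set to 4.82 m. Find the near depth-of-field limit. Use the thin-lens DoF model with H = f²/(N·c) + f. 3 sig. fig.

3.50 m

Hyperfocal distance H = f²/(N·c) + f = 20²/(4.5 × 0.007) + 20 = 400/0.0315 + 20 ≈ 12718.4 mm ≈ 12.72 m.
Near limit Dn = s·(H − f)/(H + s − 2f) = 4820 × (12718.4 − 20) / (12718.4 + 4820 − 2 × 20) = 4820 × 12698.4 / 17498.4 ≈ 3497.8 mm ≈ 3.50 m.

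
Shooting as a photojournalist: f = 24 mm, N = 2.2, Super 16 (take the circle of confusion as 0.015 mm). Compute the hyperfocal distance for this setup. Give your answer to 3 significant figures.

Hyperfocal distance H = f²/(N·c) + f = 24²/(2.2 × 0.015) + 24 = 576/0.033 + 24 ≈ 17478.5 mm ≈ 17.5 m.

17.5 m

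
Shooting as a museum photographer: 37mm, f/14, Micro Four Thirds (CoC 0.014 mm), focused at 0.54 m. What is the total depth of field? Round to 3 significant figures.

78.2 mm

Hyperfocal distance H = f²/(N·c) + f = 37²/(14 × 0.014) + 37 = 1369/0.196 + 37 ≈ 7021.7 mm ≈ 7.022 m.
Near limit Dn = s·(H − f)/(H + s − 2f) = 540 × (7021.7 − 37) / (7021.7 + 540 − 2 × 37) = 540 × 6984.7 / 7487.7 ≈ 503.724 mm.
Far limit Df = s·(H − f)/(H − s) = 540 × (7021.7 − 37) / (7021.7 − 540) = 540 × 6984.7 / 6481.7 ≈ 581.906 mm.
Depth of field = Df − Dn = 581.906 − 503.724 ≈ 78.182 mm.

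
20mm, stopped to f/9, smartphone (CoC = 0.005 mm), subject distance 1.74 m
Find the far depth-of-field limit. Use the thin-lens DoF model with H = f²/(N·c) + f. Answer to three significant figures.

Hyperfocal distance H = f²/(N·c) + f = 20²/(9 × 0.005) + 20 = 400/0.045 + 20 ≈ 8908.9 mm ≈ 8.909 m.
Far limit Df = s·(H − f)/(H − s) = 1740 × (8908.9 − 20) / (8908.9 − 1740) = 1740 × 8888.9 / 7168.9 ≈ 2157.5 mm ≈ 2.16 m.

2.16 m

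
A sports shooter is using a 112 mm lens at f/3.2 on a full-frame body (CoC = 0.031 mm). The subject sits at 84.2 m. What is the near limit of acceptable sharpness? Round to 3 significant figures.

Hyperfocal distance H = f²/(N·c) + f = 112²/(3.2 × 0.031) + 112 = 12544/0.0992 + 112 ≈ 126563.6 mm ≈ 126.6 m.
Near limit Dn = s·(H − f)/(H + s − 2f) = 84200 × (126563.6 − 112) / (126563.6 + 84200 − 2 × 112) = 84200 × 126451.6 / 210539.6 ≈ 50571 mm ≈ 50.6 m.

50.6 m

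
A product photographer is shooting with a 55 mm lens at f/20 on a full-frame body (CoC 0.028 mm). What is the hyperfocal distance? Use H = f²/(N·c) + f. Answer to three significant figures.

5.46 m

Hyperfocal distance H = f²/(N·c) + f = 55²/(20 × 0.028) + 55 = 3025/0.56 + 55 ≈ 5456.8 mm ≈ 5.46 m.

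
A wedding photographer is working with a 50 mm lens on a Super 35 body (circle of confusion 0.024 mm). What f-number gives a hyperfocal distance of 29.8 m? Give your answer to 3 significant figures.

f/3.50

Rearrange H = f²/(N·c) + f for N: N = f² / ((H − f)·c).
N = 50² / ((29800 − 50) × 0.024) = 2500 / 714.0 ≈ 3.50.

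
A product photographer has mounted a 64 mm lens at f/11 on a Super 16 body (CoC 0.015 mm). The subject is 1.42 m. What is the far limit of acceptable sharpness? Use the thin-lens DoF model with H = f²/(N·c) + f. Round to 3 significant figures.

1.50 m

Hyperfocal distance H = f²/(N·c) + f = 64²/(11 × 0.015) + 64 = 4096/0.165 + 64 ≈ 24888.2 mm ≈ 24.89 m.
Far limit Df = s·(H − f)/(H − s) = 1420 × (24888.2 − 64) / (24888.2 − 1420) = 1420 × 24824.2 / 23468.2 ≈ 1502.0 mm ≈ 1.50 m.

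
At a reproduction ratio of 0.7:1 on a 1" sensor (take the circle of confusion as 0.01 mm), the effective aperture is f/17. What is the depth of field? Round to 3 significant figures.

At magnification m, DoF ≈ 2·N_eff·c/m² = 2 × 17 × 0.01 / 0.7² = 0.34 / 0.49 ≈ 0.694 mm.

0.694 mm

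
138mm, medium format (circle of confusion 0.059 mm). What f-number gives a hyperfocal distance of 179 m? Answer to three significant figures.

Rearrange H = f²/(N·c) + f for N: N = f² / ((H − f)·c).
N = 138² / ((179000 − 138) × 0.059) = 19044 / 10553 ≈ 1.80.

f/1.80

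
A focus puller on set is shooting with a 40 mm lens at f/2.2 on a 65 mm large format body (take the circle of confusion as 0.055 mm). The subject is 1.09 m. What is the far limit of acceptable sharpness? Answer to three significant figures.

1.18 m

Hyperfocal distance H = f²/(N·c) + f = 40²/(2.2 × 0.055) + 40 = 1600/0.121 + 40 ≈ 13263.1 mm ≈ 13.26 m.
Far limit Df = s·(H − f)/(H − s) = 1090 × (13263.1 − 40) / (13263.1 − 1090) = 1090 × 13223.1 / 12173.1 ≈ 1184.0 mm ≈ 1.18 m.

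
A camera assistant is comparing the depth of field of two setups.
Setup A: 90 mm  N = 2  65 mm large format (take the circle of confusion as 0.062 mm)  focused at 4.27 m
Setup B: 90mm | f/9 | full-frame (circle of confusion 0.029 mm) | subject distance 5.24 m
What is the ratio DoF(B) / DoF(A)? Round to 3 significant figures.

Setup A: H = 90²/(2×0.062) + 90 ≈ 65412.6 mm; DoF = Df − Dn = 4561.92 − 4013.20 ≈ 548.72 mm.
Setup B: H = 90²/(9×0.029) + 90 ≈ 31124.5 mm; DoF = Df − Dn = 6282.6 − 4494.2 ≈ 1788.4 mm.
Ratio = 1788.4 / 548.72 ≈ 3.26.

3.26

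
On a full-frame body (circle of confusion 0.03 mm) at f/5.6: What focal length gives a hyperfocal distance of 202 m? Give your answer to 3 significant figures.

184 mm

From H = f²/(N·c) + f, with f ≪ H: f ≈ √(H·N·c) = √(202000 × 5.6 × 0.03) = √33936 ≈ 184.2 mm.
The +f correction barely moves this — solving exactly, f² + N·c·f − N·c·H = 0 ⇒ f = (−N·c + √((N·c)² + 4·N·c·H))/2 = (−0.168 + √135744)/2 ≈ 184.13 mm, so f ≈ 184 mm.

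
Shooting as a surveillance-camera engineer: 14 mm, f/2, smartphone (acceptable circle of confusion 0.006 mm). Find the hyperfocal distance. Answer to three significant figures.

Hyperfocal distance H = f²/(N·c) + f = 14²/(2 × 0.006) + 14 = 196/0.012 + 14 ≈ 16347.3 mm ≈ 16.3 m.

16.3 m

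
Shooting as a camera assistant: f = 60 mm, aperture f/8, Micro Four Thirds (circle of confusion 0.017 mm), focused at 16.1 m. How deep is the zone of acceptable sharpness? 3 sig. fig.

Hyperfocal distance H = f²/(N·c) + f = 60²/(8 × 0.017) + 60 = 3600/0.136 + 60 ≈ 26530.6 mm ≈ 26.53 m.
Near limit Dn = s·(H − f)/(H + s − 2f) = 16100 × (26530.6 − 60) / (26530.6 + 16100 − 2 × 60) = 16100 × 26470.6 / 42510.6 ≈ 10025 mm.
Far limit Df = s·(H − f)/(H − s) = 16100 × (26530.6 − 60) / (26530.6 − 16100) = 16100 × 26470.6 / 10430.6 ≈ 40858 mm.
Depth of field = Df − Dn = 40858 − 10025 ≈ 30833 mm ≈ 30.8 m.

30.8 m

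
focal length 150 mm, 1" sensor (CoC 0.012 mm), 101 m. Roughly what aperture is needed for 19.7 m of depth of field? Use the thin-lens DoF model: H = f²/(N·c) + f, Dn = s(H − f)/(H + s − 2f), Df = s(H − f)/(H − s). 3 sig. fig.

Write h = H − f = f²/(N·c). The thin-lens limits are Dn = s·h/(h + (s−f)) and Df = s·h/(h − (s−f)), so DoF = Df − Dn = 2·s·(s−f)·h / (h² − (s−f)²).
That is a quadratic in h: DoF·h² − 2·s·(s−f)·h − DoF·(s−f)² = 0 ⇒ h = (s−f)·(s + √(s² + DoF²)) / DoF = 100850 × (101000 + √(101000² + 19700²)) / 19700 = 100850 × (101000 + 102903) / 19700 ≈ 1043840 mm.
Then N = f²/(c·h) = 150² / (0.012 × 1043840) = 22500 / 12526 ≈ 1.80.

f/1.80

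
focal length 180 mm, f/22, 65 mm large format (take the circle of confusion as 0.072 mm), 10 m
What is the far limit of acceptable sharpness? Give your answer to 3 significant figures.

19.2 m

Hyperfocal distance H = f²/(N·c) + f = 180²/(22 × 0.072) + 180 = 32400/1.584 + 180 ≈ 20634.5 mm ≈ 20.63 m.
Far limit Df = s·(H − f)/(H − s) = 10000 × (20634.5 − 180) / (20634.5 − 10000) = 10000 × 20454.5 / 10634.5 ≈ 19234 mm ≈ 19.2 m.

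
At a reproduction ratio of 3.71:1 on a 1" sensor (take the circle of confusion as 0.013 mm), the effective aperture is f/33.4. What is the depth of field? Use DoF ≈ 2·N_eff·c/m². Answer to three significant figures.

0.0631 mm

At magnification m, DoF ≈ 2·N_eff·c/m² = 2 × 33.4 × 0.013 / 3.71² = 0.8684 / 13.76 ≈ 0.0631 mm.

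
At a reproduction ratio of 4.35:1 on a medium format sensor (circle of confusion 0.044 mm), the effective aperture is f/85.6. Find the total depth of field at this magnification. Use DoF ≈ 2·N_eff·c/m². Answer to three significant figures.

At magnification m, DoF ≈ 2·N_eff·c/m² = 2 × 85.6 × 0.044 / 4.35² = 7.533 / 18.92 ≈ 0.398 mm.

0.398 mm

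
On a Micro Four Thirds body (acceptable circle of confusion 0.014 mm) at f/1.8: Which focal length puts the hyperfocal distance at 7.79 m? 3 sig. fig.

14.0 mm

From H = f²/(N·c) + f, with f ≪ H: f ≈ √(H·N·c) = √(7790 × 1.8 × 0.014) = √196.31 ≈ 14.01 mm.
The +f correction barely moves this — solving exactly, f² + N·c·f − N·c·H = 0 ⇒ f = (−N·c + √((N·c)² + 4·N·c·H))/2 = (−0.0252 + √785.23)/2 ≈ 13.998 mm, so f ≈ 14.0 mm.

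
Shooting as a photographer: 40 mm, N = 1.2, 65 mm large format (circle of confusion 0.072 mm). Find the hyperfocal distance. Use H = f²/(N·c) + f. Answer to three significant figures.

Hyperfocal distance H = f²/(N·c) + f = 40²/(1.2 × 0.072) + 40 = 1600/0.0864 + 40 ≈ 18558.5 mm ≈ 18.6 m.

18.6 m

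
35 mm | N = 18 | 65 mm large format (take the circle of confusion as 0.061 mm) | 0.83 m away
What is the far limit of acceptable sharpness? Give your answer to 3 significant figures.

Hyperfocal distance H = f²/(N·c) + f = 35²/(18 × 0.061) + 35 = 1225/1.098 + 35 ≈ 1150.7 mm ≈ 1.151 m.
Far limit Df = s·(H − f)/(H − s) = 830 × (1150.7 − 35) / (1150.7 − 830) = 830 × 1115.7 / 320.7 ≈ 2887.8 mm ≈ 2.89 m.

2.89 m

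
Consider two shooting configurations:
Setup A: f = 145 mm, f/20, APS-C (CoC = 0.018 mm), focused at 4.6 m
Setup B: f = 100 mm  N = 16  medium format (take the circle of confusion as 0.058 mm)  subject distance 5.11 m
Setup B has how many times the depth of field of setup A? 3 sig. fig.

8.59

Setup A: H = 145²/(20×0.018) + 145 ≈ 58547.8 mm; DoF = Df − Dn = 4979.87 − 4273.98 ≈ 705.89 mm.
Setup B: H = 100²/(16×0.058) + 100 ≈ 10875.9 mm; DoF = Df − Dn = 9550.1 − 3488.2 ≈ 6061.9 mm.
Ratio = 6061.9 / 705.89 ≈ 8.59.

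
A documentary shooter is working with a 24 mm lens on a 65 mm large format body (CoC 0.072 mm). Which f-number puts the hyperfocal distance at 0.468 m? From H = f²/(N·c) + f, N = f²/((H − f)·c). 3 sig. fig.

Rearrange H = f²/(N·c) + f for N: N = f² / ((H − f)·c).
N = 24² / ((468 − 24) × 0.072) = 576 / 31.97 ≈ 18.

f/18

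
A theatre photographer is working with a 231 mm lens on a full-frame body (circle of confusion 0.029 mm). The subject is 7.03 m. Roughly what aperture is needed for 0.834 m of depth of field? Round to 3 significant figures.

Write h = H − f = f²/(N·c). The thin-lens limits are Dn = s·h/(h + (s−f)) and Df = s·h/(h − (s−f)), so DoF = Df − Dn = 2·s·(s−f)·h / (h² − (s−f)²).
That is a quadratic in h: DoF·h² − 2·s·(s−f)·h − DoF·(s−f)² = 0 ⇒ h = (s−f)·(s + √(s² + DoF²)) / DoF = 6799 × (7030 + √(7030² + 834²)) / 834 = 6799 × (7030 + 7079.30) / 834 ≈ 115023 mm.
Then N = f²/(c·h) = 231² / (0.029 × 115023) = 53361 / 3335.7 ≈ 16.

f/16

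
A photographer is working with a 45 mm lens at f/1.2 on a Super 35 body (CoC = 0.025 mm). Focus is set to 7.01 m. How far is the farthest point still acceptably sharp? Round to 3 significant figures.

Hyperfocal distance H = f²/(N·c) + f = 45²/(1.2 × 0.025) + 45 = 2025/0.03 + 45 ≈ 67545.0 mm ≈ 67.55 m.
Far limit Df = s·(H − f)/(H − s) = 7010 × (67545.0 − 45) / (67545.0 − 7010) = 7010 × 67500.0 / 60535.0 ≈ 7816.6 mm ≈ 7.82 m.

7.82 m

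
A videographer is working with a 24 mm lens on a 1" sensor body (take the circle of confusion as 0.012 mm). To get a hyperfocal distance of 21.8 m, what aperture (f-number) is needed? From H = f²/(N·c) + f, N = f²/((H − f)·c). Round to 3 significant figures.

Rearrange H = f²/(N·c) + f for N: N = f² / ((H − f)·c).
N = 24² / ((21800 − 24) × 0.012) = 576 / 261.3 ≈ 2.20.

f/2.20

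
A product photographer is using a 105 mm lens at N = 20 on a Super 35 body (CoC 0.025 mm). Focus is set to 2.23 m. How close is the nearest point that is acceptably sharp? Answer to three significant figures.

Hyperfocal distance H = f²/(N·c) + f = 105²/(20 × 0.025) + 105 = 11025/0.5 + 105 ≈ 22155.0 mm ≈ 22.16 m.
Near limit Dn = s·(H − f)/(H + s − 2f) = 2230 × (22155.0 − 105) / (22155.0 + 2230 − 2 × 105) = 2230 × 22050.0 / 24175.0 ≈ 2034.0 mm ≈ 2.03 m.

2.03 m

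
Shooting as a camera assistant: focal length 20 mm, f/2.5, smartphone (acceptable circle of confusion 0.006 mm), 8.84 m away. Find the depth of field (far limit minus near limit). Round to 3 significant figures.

6.57 m

Hyperfocal distance H = f²/(N·c) + f = 20²/(2.5 × 0.006) + 20 = 400/0.015 + 20 ≈ 26686.7 mm ≈ 26.69 m.
Near limit Dn = s·(H − f)/(H + s − 2f) = 8840 × (26686.7 − 20) / (26686.7 + 8840 − 2 × 20) = 8840 × 26666.7 / 35486.7 ≈ 6642.9 mm.
Far limit Df = s·(H − f)/(H − s) = 8840 × (26686.7 − 20) / (26686.7 − 8840) = 8840 × 26666.7 / 17846.7 ≈ 13208.8 mm.
Depth of field = Df − Dn = 13208.8 − 6642.9 ≈ 6565.9 mm ≈ 6.57 m.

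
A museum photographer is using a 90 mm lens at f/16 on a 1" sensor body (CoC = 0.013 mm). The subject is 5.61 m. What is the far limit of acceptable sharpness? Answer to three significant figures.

Hyperfocal distance H = f²/(N·c) + f = 90²/(16 × 0.013) + 90 = 8100/0.208 + 90 ≈ 39032.3 mm ≈ 39.03 m.
Far limit Df = s·(H − f)/(H − s) = 5610 × (39032.3 − 90) / (39032.3 − 5610) = 5610 × 38942.3 / 33422.3 ≈ 6536.5 mm ≈ 6.54 m.

6.54 m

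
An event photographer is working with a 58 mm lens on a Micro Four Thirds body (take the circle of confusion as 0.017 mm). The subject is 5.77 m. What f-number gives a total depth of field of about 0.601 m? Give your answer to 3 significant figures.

Write h = H − f = f²/(N·c). The thin-lens limits are Dn = s·h/(h + (s−f)) and Df = s·h/(h − (s−f)), so DoF = Df − Dn = 2·s·(s−f)·h / (h² − (s−f)²).
That is a quadratic in h: DoF·h² − 2·s·(s−f)·h − DoF·(s−f)² = 0 ⇒ h = (s−f)·(s + √(s² + DoF²)) / DoF = 5712 × (5770 + √(5770² + 601²)) / 601 = 5712 × (5770 + 5801.22) / 601 ≈ 109975 mm.
Then N = f²/(c·h) = 58² / (0.017 × 109975) = 3364 / 1869.6 ≈ 1.80.

f/1.80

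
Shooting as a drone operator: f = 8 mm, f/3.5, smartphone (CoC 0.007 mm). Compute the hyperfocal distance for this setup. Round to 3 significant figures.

2.62 m

Hyperfocal distance H = f²/(N·c) + f = 8²/(3.5 × 0.007) + 8 = 64/0.0245 + 8 ≈ 2620.2 mm ≈ 2.62 m.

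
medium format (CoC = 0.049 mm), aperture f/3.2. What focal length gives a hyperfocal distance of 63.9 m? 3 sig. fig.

From H = f²/(N·c) + f, with f ≪ H: f ≈ √(H·N·c) = √(63900 × 3.2 × 0.049) = √10020 ≈ 100.1 mm.
The +f correction barely moves this — solving exactly, f² + N·c·f − N·c·H = 0 ⇒ f = (−N·c + √((N·c)² + 4·N·c·H))/2 = (−0.1568 + √40078)/2 ≈ 100.02 mm, so f ≈ 100 mm.

100 mm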